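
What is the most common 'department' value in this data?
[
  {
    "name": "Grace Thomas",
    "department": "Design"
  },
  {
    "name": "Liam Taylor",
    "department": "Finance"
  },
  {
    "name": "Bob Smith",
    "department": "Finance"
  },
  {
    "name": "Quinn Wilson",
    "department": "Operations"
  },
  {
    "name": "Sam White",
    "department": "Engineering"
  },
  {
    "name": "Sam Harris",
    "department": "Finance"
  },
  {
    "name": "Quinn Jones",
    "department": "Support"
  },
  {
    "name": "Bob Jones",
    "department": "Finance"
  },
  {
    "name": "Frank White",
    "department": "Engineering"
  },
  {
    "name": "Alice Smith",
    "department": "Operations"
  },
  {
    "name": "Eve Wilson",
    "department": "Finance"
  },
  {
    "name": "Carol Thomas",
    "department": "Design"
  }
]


Counting 'department' values across 12 records:

  Finance: 5 #####
  Design: 2 ##
  Operations: 2 ##
  Engineering: 2 ##
  Support: 1 #

Most common: Finance (5 times)

Finance (5 times)


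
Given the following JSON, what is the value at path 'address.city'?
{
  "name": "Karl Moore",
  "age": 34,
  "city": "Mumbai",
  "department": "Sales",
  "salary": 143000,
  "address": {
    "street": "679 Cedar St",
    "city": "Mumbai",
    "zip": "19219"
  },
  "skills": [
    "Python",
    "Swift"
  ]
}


Query: address.city
Path: address -> city
Value: Mumbai

Mumbai


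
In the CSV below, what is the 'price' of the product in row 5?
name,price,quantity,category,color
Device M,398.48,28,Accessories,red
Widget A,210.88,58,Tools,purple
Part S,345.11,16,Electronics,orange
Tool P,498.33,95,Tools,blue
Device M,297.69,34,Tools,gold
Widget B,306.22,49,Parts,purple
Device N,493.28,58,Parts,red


Query: Row 5 ('Device M'), column 'price'
Value: 297.69

297.69


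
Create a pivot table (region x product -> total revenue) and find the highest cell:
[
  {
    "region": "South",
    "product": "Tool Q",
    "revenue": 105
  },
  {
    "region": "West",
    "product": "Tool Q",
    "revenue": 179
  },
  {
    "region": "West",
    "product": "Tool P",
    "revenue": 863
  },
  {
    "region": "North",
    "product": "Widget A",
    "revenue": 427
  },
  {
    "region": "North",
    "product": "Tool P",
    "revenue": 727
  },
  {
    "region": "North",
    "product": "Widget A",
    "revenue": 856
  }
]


Pivot: region (rows) x product (columns) -> total revenue

     Tool P        Tool Q        Widget A    
North          727             0          1283  
South            0           105             0  
West           863           179             0  

Highest: North / Widget A = $1283

North / Widget A = $1283


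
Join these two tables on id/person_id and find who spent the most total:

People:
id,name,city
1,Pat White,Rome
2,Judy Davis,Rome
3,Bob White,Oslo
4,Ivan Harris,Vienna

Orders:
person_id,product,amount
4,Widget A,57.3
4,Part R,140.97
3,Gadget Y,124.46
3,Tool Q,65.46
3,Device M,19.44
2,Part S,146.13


Join on: people.id = orders.person_id

Joined rows:
  Ivan Harris (Vienna) bought Widget A for $57.3
  Ivan Harris (Vienna) bought Part R for $140.97
  Bob White (Oslo) bought Gadget Y for $124.46
  Bob White (Oslo) bought Tool Q for $65.46
  Bob White (Oslo) bought Device M for $19.44
  Judy Davis (Rome) bought Part S for $146.13

Total per person:
  Bob White: $209.36
  Ivan Harris: $198.27
  Judy Davis: $146.13

Top spender: Bob White ($209.36)

Bob White ($209.36)


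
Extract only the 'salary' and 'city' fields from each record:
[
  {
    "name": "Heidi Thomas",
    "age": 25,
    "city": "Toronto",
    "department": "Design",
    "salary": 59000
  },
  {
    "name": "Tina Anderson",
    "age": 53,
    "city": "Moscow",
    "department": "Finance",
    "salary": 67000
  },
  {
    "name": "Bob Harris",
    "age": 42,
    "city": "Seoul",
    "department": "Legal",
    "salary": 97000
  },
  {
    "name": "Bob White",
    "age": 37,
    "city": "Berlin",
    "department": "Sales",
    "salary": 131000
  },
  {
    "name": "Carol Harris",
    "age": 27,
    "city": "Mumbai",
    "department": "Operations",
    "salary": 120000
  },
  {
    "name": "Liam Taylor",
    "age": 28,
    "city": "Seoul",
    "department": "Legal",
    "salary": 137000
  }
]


Original: 6 records with fields: name, age, city, department, salary
Keep: ['salary', 'city']
Drop: ['name', 'age', 'department']
Result: 6 records, 2 fields each

[
  {
    "salary": 59000,
    "city": "Toronto"
  },
  {
    "salary": 67000,
    "city": "Moscow"
  },
  {
    "salary": 97000,
    "city": "Seoul"
  },
  {
    "salary": 131000,
    "city": "Berlin"
  },
  {
    "salary": 120000,
    "city": "Mumbai"
  },
  {
    "salary": 137000,
    "city": "Seoul"
  }
]


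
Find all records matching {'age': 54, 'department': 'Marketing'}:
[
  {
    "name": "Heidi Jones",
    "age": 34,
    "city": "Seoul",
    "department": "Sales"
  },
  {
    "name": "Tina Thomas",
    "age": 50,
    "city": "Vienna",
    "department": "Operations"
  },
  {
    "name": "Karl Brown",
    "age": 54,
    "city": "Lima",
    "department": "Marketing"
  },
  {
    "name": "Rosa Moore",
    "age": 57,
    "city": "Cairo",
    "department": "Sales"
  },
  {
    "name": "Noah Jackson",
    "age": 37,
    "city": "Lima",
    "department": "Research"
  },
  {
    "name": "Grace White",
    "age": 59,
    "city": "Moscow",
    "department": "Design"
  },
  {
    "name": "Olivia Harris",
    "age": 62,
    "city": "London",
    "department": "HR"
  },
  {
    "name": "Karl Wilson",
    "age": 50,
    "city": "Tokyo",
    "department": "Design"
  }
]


Search criteria: {'age': 54, 'department': 'Marketing'}

Checking 8 records:
  Heidi Jones: {age: 34, department: Sales}
  Tina Thomas: {age: 50, department: Operations}
  Karl Brown: {age: 54, department: Marketing} <-- MATCH
  Rosa Moore: {age: 57, department: Sales}
  Noah Jackson: {age: 37, department: Research}
  Grace White: {age: 59, department: Design}
  Olivia Harris: {age: 62, department: HR}
  Karl Wilson: {age: 50, department: Design}

Matches: ["Karl Brown"]

["Karl Brown"]


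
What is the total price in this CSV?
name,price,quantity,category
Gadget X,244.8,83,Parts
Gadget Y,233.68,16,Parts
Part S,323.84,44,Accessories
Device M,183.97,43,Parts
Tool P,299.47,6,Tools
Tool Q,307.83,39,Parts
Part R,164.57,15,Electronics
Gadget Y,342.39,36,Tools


Computing total price:
Values: [244.8, 233.68, 323.84, 183.97, 299.47, 307.83, 164.57, 342.39]
Sum = 2100.55

2100.55


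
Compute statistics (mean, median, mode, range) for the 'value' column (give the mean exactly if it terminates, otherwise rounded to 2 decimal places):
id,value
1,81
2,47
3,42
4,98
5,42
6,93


Data: [81, 47, 42, 98, 42, 93]
Count: 6
Sum: 403
Mean: 403/6 ≈ 67.17 (rounded to 2 decimal places)
Sorted: [42, 42, 47, 81, 93, 98]
Median: 64.0
Mode: 42 (2 times)
Range: 98 - 42 = 56
Min: 42, Max: 98

mean≈67.17, median=64.0, mode=42, range=56


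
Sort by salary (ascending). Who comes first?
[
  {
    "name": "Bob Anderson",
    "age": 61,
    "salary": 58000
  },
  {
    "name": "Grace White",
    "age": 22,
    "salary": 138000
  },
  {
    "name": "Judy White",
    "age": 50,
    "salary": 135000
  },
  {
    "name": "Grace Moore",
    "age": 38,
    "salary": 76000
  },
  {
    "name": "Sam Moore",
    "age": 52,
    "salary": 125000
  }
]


Sort by: salary (ascending)

Sorted order:
  1. Bob Anderson (salary = 58000)
  2. Grace Moore (salary = 76000)
  3. Sam Moore (salary = 125000)
  4. Judy White (salary = 135000)
  5. Grace White (salary = 138000)

First: Bob Anderson

Bob Anderson


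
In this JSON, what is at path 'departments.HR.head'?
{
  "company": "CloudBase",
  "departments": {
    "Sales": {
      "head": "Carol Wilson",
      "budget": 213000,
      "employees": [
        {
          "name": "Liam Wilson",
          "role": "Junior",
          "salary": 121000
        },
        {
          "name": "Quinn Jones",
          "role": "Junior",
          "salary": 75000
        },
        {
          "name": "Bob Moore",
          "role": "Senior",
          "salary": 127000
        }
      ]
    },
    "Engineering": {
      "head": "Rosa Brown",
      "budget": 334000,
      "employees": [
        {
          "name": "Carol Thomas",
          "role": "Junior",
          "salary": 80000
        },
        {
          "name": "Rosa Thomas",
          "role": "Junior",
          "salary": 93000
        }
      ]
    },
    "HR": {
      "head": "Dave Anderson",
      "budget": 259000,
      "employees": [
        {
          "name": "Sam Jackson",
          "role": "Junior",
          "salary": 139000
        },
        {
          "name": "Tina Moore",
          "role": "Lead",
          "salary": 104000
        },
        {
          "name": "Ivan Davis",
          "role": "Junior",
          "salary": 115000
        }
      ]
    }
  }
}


Path: departments.HR.head

Navigate:
  -> departments
  -> HR
  -> head = 'Dave Anderson'

Dave Anderson


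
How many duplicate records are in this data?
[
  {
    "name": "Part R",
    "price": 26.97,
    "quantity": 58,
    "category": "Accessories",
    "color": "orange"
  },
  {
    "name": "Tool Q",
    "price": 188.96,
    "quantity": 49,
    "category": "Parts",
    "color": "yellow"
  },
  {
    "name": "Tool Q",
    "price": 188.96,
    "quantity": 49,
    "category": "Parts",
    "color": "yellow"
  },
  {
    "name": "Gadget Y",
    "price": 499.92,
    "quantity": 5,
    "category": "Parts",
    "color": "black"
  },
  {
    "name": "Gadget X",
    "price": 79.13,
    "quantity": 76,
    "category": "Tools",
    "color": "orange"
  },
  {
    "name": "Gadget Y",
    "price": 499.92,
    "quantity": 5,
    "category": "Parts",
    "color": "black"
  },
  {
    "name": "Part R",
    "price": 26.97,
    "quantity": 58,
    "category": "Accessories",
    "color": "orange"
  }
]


Checking 7 records for duplicates:

  Row 1: Part R ($26.97, qty 58)
  Row 2: Tool Q ($188.96, qty 49)
  Row 3: Tool Q ($188.96, qty 49) <-- DUPLICATE
  Row 4: Gadget Y ($499.92, qty 5)
  Row 5: Gadget X ($79.13, qty 76)
  Row 6: Gadget Y ($499.92, qty 5) <-- DUPLICATE
  Row 7: Part R ($26.97, qty 58) <-- DUPLICATE

Duplicates found: 3
Unique records: 4

3 duplicates, 4 unique


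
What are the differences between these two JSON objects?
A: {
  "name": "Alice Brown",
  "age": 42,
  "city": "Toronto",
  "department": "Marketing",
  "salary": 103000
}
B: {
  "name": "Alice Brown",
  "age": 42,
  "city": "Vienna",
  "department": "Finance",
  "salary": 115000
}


Comparing each field (in key order):
  name: same
  age: same
  city: DIFFERENT
  department: DIFFERENT
  salary: DIFFERENT
Differences:
  city: Toronto -> Vienna
  department: Marketing -> Finance
  salary: 103000 -> 115000

3 field(s) changed

3 changes: city, department, salary


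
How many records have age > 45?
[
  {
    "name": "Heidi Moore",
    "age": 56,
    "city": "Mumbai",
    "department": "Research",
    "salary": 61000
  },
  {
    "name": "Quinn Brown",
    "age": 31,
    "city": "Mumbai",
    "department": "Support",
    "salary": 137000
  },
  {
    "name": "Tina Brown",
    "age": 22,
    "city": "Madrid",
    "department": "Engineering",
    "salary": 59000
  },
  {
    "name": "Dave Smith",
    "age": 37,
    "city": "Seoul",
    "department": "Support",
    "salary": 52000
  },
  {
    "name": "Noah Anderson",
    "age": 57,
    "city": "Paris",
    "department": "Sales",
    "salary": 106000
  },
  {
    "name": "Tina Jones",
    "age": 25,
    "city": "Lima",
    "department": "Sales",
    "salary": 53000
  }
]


Data: 6 records
Condition: age > 45

Checking each record:
  Heidi Moore: 56 MATCH
  Quinn Brown: 31
  Tina Brown: 22
  Dave Smith: 37
  Noah Anderson: 57 MATCH
  Tina Jones: 25

Count: 2

2


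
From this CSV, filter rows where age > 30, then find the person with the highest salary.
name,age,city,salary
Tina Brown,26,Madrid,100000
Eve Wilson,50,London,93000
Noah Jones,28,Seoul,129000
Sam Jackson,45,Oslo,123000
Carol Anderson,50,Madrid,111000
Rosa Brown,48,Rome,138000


Filter: age > 30
Sort by: salary (descending)

Filtered records (4):
  Rosa Brown, age 48, salary $138000
  Sam Jackson, age 45, salary $123000
  Carol Anderson, age 50, salary $111000
  Eve Wilson, age 50, salary $93000

Highest salary: Rosa Brown ($138000)

Rosa Brown


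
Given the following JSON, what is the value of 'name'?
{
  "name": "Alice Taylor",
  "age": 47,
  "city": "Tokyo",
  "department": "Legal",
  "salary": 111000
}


Looking up field 'name'
Value: Alice Taylor

Alice Taylor


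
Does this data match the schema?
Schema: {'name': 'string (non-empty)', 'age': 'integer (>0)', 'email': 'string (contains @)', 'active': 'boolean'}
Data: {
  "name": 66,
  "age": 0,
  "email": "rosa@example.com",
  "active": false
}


Validating each field against schema:
  name: FAIL (66 is not a string)
  age: FAIL (0 is not > 0)
  email: OK (string with @)
  active: OK (boolean)

Result: INVALID (2 errors: name, age)

INVALID (2 errors: name, age)


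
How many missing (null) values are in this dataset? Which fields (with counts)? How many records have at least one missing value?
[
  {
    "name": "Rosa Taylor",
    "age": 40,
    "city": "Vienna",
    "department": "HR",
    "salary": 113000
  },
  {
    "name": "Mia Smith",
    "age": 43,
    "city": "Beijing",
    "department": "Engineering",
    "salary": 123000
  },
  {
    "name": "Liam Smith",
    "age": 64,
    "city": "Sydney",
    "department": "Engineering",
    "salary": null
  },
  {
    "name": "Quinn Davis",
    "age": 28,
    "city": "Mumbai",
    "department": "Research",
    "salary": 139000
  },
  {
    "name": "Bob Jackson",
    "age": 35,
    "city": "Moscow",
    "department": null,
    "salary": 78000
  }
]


Checking for missing (null) values in 5 records:

  Rosa Taylor: complete
  Mia Smith: complete
  Liam Smith: salary
  Quinn Davis: complete
  Bob Jackson: department

Per field:
  name: 0 missing
  age: 0 missing
  city: 0 missing
  department: 1 missing
  salary: 1 missing

Total missing values: 2
Records with any missing: 2

2 missing values (department: 1, salary: 1); 2 incomplete records


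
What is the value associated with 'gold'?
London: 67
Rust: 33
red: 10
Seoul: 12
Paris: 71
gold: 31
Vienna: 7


Looking up key 'gold'
Value: 31

31


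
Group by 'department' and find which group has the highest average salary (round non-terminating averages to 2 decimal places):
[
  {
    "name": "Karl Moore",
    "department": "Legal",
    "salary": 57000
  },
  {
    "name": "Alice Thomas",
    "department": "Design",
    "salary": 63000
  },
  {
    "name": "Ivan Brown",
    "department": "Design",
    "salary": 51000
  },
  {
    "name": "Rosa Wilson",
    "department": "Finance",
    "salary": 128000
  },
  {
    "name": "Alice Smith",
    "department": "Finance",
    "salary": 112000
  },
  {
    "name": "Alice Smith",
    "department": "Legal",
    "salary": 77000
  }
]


Group by: department

Groups:
  Design: 2 people, avg salary = 114000/2 = $57000
  Finance: 2 people, avg salary = 240000/2 = $120000
  Legal: 2 people, avg salary = 134000/2 = $67000

Highest average salary: Finance ($120000)

Finance ($120000)


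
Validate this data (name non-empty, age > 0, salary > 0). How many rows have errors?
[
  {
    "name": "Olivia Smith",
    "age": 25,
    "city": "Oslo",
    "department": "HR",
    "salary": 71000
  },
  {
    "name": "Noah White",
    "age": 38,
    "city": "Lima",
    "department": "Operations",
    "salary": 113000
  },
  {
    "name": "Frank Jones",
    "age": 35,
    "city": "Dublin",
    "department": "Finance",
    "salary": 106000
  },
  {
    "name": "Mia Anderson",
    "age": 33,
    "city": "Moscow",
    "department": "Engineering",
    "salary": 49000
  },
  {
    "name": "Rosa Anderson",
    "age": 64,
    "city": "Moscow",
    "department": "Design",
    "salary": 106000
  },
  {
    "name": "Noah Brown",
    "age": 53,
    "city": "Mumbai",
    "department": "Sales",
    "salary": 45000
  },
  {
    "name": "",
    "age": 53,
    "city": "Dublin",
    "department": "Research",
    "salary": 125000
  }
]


Validating 7 records:
Rules: name non-empty, age > 0, salary > 0

  Row 1 (Olivia Smith): OK
  Row 2 (Noah White): OK
  Row 3 (Frank Jones): OK
  Row 4 (Mia Anderson): OK
  Row 5 (Rosa Anderson): OK
  Row 6 (Noah Brown): OK
  Row 7 (???): empty name

Total errors: 1

1 errors


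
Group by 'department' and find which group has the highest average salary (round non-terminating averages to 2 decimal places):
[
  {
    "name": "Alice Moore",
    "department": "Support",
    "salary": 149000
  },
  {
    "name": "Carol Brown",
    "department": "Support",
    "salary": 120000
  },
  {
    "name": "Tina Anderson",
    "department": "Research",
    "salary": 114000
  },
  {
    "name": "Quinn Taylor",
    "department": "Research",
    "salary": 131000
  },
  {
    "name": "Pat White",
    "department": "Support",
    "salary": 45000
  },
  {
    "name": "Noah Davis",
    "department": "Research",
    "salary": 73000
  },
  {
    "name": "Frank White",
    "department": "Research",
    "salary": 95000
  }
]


Group by: department

Groups:
  Research: 4 people, avg salary = 413000/4 = $103250
  Support: 3 people, avg salary = 314000/3 ≈ $104666.67

Highest average salary: Support (≈$104666.67)

Support (≈$104666.67)


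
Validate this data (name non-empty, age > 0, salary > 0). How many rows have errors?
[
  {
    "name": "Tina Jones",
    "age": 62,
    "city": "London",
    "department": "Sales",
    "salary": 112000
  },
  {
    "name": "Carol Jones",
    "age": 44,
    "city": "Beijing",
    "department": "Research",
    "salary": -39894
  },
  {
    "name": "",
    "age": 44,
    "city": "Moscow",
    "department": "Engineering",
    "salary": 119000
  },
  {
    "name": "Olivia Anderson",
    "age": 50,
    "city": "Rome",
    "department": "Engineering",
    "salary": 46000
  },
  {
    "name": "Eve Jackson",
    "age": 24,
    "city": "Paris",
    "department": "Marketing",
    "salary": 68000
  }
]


Validating 5 records:
Rules: name non-empty, age > 0, salary > 0

  Row 1 (Tina Jones): OK
  Row 2 (Carol Jones): negative salary: -39894
  Row 3 (???): empty name
  Row 4 (Olivia Anderson): OK
  Row 5 (Eve Jackson): OK

Total errors: 2

2 errors


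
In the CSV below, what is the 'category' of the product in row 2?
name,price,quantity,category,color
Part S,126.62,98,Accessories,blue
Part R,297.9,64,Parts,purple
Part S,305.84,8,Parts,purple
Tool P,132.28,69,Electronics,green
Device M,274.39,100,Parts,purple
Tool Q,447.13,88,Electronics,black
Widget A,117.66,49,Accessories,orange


Query: Row 2 ('Part R'), column 'category'
Value: Parts

Parts


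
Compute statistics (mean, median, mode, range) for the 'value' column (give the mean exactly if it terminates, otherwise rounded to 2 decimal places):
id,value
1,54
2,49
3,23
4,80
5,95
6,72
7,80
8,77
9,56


Data: [54, 49, 23, 80, 95, 72, 80, 77, 56]
Count: 9
Sum: 586
Mean: 586/9 ≈ 65.11 (rounded to 2 decimal places)
Sorted: [23, 49, 54, 56, 72, 77, 80, 80, 95]
Median: 72.0
Mode: 80 (2 times)
Range: 95 - 23 = 72
Min: 23, Max: 95

mean≈65.11, median=72.0, mode=80, range=72


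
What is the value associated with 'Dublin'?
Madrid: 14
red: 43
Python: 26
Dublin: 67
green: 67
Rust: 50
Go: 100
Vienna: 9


Looking up key 'Dublin'
Value: 67

67


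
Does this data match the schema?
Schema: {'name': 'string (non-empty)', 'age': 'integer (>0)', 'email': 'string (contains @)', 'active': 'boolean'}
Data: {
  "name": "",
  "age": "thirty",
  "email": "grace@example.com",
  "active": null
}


Validating each field against schema:
  name: FAIL ("" is an empty string)
  age: FAIL ("thirty" is not an integer)
  email: OK (string with @)
  active: FAIL (null is not a boolean)

Result: INVALID (3 errors: name, age, active)

INVALID (3 errors: name, age, active)


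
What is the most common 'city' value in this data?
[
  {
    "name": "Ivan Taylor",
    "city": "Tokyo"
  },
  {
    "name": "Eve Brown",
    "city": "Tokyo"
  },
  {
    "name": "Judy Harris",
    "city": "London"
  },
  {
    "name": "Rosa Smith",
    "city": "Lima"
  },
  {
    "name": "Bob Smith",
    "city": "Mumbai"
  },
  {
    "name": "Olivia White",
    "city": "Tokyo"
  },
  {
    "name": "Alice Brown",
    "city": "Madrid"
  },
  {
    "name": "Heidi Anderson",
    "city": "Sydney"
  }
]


Counting 'city' values across 8 records:

  Tokyo: 3 ###
  London: 1 #
  Lima: 1 #
  Mumbai: 1 #
  Madrid: 1 #
  Sydney: 1 #

Most common: Tokyo (3 times)

Tokyo (3 times)


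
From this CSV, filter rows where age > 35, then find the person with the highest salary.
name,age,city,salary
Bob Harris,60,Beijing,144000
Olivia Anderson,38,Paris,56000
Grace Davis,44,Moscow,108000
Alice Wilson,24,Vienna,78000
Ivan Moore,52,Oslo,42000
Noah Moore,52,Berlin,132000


Filter: age > 35
Sort by: salary (descending)

Filtered records (5):
  Bob Harris, age 60, salary $144000
  Noah Moore, age 52, salary $132000
  Grace Davis, age 44, salary $108000
  Olivia Anderson, age 38, salary $56000
  Ivan Moore, age 52, salary $42000

Highest salary: Bob Harris ($144000)

Bob Harris


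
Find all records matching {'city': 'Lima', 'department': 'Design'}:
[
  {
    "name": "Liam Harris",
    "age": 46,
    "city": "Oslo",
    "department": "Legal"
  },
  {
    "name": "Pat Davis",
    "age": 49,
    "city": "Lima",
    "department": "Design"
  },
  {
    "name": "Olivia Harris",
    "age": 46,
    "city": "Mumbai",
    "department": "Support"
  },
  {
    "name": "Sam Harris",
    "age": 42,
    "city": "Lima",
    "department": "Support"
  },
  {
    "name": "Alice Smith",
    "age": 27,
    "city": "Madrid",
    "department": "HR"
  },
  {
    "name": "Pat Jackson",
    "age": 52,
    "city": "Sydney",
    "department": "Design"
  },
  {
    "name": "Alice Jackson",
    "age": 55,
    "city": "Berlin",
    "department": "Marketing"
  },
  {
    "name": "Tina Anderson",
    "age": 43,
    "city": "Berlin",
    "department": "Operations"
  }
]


Search criteria: {'city': 'Lima', 'department': 'Design'}

Checking 8 records:
  Liam Harris: {city: Oslo, department: Legal}
  Pat Davis: {city: Lima, department: Design} <-- MATCH
  Olivia Harris: {city: Mumbai, department: Support}
  Sam Harris: {city: Lima, department: Support}
  Alice Smith: {city: Madrid, department: HR}
  Pat Jackson: {city: Sydney, department: Design}
  Alice Jackson: {city: Berlin, department: Marketing}
  Tina Anderson: {city: Berlin, department: Operations}

Matches: ["Pat Davis"]

["Pat Davis"]


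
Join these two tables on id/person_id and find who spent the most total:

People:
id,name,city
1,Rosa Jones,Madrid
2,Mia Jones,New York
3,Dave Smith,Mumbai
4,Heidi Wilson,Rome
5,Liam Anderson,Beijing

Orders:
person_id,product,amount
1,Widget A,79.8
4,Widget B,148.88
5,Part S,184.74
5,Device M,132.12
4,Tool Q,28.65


Join on: people.id = orders.person_id

Joined rows:
  Rosa Jones (Madrid) bought Widget A for $79.8
  Heidi Wilson (Rome) bought Widget B for $148.88
  Liam Anderson (Beijing) bought Part S for $184.74
  Liam Anderson (Beijing) bought Device M for $132.12
  Heidi Wilson (Rome) bought Tool Q for $28.65

Total per person:
  Liam Anderson: $316.86
  Heidi Wilson: $177.53
  Rosa Jones: $79.80

Top spender: Liam Anderson ($316.86)

Liam Anderson ($316.86)


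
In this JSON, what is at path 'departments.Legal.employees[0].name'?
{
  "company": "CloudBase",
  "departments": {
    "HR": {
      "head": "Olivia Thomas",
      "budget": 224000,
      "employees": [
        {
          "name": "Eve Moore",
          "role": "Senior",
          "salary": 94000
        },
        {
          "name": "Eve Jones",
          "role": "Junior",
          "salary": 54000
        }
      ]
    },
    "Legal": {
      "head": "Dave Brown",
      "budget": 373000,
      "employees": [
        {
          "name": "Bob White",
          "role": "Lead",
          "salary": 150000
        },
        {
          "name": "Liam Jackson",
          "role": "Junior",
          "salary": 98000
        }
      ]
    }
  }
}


Path: departments.Legal.employees[0].name

Navigate:
  -> departments
  -> Legal
  -> employees[0].name = 'Bob White'

Bob White


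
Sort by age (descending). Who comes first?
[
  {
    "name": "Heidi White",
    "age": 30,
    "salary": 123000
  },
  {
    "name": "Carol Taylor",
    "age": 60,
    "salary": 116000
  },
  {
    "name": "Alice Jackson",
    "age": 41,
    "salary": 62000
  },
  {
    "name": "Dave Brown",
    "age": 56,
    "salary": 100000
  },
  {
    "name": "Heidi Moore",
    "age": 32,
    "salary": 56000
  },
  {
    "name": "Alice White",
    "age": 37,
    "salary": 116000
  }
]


Sort by: age (descending)

Sorted order:
  1. Carol Taylor (age = 60)
  2. Dave Brown (age = 56)
  3. Alice Jackson (age = 41)
  4. Alice White (age = 37)
  5. Heidi Moore (age = 32)
  6. Heidi White (age = 30)

First: Carol Taylor

Carol Taylor


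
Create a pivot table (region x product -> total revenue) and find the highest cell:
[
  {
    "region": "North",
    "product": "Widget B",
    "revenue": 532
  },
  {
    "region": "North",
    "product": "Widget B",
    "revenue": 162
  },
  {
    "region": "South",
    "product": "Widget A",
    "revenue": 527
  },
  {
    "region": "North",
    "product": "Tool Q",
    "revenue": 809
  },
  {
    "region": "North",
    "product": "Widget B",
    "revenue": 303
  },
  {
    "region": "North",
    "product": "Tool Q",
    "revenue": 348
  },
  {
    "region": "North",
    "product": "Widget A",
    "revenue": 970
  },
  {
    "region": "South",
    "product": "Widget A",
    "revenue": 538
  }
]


Pivot: region (rows) x product (columns) -> total revenue

     Tool Q        Widget A      Widget B    
North         1157           970           997  
South            0          1065             0  

Highest: North / Tool Q = $1157

North / Tool Q = $1157


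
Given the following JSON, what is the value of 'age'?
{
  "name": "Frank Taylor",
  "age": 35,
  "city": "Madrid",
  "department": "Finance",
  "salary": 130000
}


Looking up field 'age'
Value: 35

35


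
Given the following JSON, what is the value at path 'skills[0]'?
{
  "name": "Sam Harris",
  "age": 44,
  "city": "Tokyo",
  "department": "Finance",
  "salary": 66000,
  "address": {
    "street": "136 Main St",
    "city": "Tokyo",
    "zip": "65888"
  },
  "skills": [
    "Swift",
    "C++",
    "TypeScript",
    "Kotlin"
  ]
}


Query: skills[0]
Path: skills -> first element
Value: Swift

Swift


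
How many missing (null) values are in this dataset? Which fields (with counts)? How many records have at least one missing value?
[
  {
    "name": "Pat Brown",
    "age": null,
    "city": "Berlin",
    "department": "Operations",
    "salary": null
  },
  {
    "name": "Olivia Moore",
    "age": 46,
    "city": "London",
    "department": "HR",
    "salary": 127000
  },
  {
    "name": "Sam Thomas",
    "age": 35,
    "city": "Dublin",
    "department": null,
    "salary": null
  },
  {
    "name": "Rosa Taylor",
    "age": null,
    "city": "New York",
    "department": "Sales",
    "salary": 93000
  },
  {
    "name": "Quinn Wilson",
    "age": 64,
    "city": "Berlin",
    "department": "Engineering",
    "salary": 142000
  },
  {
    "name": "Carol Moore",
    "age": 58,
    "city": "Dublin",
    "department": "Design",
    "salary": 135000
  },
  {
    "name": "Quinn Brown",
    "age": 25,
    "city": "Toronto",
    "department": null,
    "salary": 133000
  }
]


Checking for missing (null) values in 7 records:

  Pat Brown: age, salary
  Olivia Moore: complete
  Sam Thomas: department, salary
  Rosa Taylor: age
  Quinn Wilson: complete
  Carol Moore: complete
  Quinn Brown: department

Per field:
  name: 0 missing
  age: 2 missing
  city: 0 missing
  department: 2 missing
  salary: 2 missing

Total missing values: 6
Records with any missing: 4

6 missing values (age: 2, department: 2, salary: 2); 4 incomplete records


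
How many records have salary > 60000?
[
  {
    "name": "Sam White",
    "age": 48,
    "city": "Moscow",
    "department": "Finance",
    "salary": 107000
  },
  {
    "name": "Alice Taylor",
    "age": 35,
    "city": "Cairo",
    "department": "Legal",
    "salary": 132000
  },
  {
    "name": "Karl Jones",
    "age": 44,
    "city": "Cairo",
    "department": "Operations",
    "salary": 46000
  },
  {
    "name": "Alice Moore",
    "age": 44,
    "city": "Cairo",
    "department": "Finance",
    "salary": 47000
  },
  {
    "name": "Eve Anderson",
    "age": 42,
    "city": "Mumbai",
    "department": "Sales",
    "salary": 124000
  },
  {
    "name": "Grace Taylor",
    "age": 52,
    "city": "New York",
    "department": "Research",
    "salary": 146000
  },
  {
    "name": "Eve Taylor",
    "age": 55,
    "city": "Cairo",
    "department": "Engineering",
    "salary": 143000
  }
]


Data: 7 records
Condition: salary > 60000

Checking each record:
  Sam White: 107000 MATCH
  Alice Taylor: 132000 MATCH
  Karl Jones: 46000
  Alice Moore: 47000
  Eve Anderson: 124000 MATCH
  Grace Taylor: 146000 MATCH
  Eve Taylor: 143000 MATCH

Count: 5

5


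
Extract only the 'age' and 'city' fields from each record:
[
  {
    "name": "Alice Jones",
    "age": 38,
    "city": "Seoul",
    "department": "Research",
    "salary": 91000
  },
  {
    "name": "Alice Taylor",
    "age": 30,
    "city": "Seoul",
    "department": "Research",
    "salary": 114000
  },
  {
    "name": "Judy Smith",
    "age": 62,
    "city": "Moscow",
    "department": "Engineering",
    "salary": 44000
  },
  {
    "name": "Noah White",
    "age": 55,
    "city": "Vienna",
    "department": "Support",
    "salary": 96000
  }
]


Original: 4 records with fields: name, age, city, department, salary
Keep: ['age', 'city']
Drop: ['name', 'department', 'salary']
Result: 4 records, 2 fields each

[
  {
    "age": 38,
    "city": "Seoul"
  },
  {
    "age": 30,
    "city": "Seoul"
  },
  {
    "age": 62,
    "city": "Moscow"
  },
  {
    "age": 55,
    "city": "Vienna"
  }
]


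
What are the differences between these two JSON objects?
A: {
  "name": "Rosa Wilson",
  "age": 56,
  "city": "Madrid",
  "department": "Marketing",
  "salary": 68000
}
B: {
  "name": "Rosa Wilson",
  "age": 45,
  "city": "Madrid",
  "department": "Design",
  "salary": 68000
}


Comparing each field (in key order):
  name: same
  age: DIFFERENT
  city: same
  department: DIFFERENT
  salary: same
Differences:
  age: 56 -> 45
  department: Marketing -> Design

2 field(s) changed

2 changes: age, department


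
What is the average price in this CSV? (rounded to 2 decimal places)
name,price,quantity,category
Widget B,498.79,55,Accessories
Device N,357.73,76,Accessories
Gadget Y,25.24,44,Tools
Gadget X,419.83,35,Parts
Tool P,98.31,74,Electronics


Computing average price:
Values: [498.79, 357.73, 25.24, 419.83, 98.31]
Sum = 1399.90
Count = 5
Average = 1399.90/5 = 279.98

279.98


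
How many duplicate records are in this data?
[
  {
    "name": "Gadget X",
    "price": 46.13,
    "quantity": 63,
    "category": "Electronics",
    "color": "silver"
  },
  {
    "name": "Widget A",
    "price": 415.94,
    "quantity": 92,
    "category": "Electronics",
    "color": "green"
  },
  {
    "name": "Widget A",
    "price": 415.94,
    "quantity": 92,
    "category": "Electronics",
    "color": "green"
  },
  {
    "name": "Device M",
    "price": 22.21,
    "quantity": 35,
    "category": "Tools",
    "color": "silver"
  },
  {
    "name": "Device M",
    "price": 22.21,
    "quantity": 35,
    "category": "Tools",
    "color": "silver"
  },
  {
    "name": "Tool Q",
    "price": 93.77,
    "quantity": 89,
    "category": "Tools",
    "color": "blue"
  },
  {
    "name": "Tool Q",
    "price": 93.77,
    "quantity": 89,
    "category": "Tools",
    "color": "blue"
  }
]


Checking 7 records for duplicates:

  Row 1: Gadget X ($46.13, qty 63)
  Row 2: Widget A ($415.94, qty 92)
  Row 3: Widget A ($415.94, qty 92) <-- DUPLICATE
  Row 4: Device M ($22.21, qty 35)
  Row 5: Device M ($22.21, qty 35) <-- DUPLICATE
  Row 6: Tool Q ($93.77, qty 89)
  Row 7: Tool Q ($93.77, qty 89) <-- DUPLICATE

Duplicates found: 3
Unique records: 4

3 duplicates, 4 unique


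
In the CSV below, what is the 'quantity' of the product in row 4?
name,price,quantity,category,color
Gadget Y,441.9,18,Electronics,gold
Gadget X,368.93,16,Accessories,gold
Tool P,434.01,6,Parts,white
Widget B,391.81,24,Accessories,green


Query: Row 4 ('Widget B'), column 'quantity'
Value: 24

24


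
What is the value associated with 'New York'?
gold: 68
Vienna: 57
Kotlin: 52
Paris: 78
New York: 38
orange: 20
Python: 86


Looking up key 'New York'
Value: 38

38


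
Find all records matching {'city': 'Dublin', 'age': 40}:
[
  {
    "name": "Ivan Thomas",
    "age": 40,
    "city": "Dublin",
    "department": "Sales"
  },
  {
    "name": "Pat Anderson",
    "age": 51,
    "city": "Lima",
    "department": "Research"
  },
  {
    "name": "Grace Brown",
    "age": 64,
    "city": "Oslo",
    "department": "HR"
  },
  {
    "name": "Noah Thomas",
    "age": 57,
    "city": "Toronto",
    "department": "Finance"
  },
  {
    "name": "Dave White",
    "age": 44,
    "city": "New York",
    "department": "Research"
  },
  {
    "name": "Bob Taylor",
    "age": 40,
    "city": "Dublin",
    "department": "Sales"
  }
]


Search criteria: {'city': 'Dublin', 'age': 40}

Checking 6 records:
  Ivan Thomas: {city: Dublin, age: 40} <-- MATCH
  Pat Anderson: {city: Lima, age: 51}
  Grace Brown: {city: Oslo, age: 64}
  Noah Thomas: {city: Toronto, age: 57}
  Dave White: {city: New York, age: 44}
  Bob Taylor: {city: Dublin, age: 40} <-- MATCH

Matches: ["Ivan Thomas", "Bob Taylor"]

["Ivan Thomas", "Bob Taylor"]


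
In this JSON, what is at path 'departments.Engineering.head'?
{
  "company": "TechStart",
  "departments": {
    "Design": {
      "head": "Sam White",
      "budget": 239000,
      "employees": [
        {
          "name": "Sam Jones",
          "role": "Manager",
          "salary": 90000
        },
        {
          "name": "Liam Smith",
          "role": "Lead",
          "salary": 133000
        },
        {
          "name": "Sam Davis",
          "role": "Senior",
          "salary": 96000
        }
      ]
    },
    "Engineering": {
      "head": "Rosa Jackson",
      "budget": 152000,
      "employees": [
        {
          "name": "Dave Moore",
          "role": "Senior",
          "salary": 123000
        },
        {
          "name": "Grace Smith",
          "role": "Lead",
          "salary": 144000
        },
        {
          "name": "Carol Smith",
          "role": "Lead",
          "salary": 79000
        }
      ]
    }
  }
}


Path: departments.Engineering.head

Navigate:
  -> departments
  -> Engineering
  -> head = 'Rosa Jackson'

Rosa Jackson


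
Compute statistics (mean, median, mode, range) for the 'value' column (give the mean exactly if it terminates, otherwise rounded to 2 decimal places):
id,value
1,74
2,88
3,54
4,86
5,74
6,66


Data: [74, 88, 54, 86, 74, 66]
Count: 6
Sum: 442
Mean: 442/6 ≈ 73.67 (rounded to 2 decimal places)
Sorted: [54, 66, 74, 74, 86, 88]
Median: 74.0
Mode: 74 (2 times)
Range: 88 - 54 = 34
Min: 54, Max: 88

mean≈73.67, median=74.0, mode=74, range=34


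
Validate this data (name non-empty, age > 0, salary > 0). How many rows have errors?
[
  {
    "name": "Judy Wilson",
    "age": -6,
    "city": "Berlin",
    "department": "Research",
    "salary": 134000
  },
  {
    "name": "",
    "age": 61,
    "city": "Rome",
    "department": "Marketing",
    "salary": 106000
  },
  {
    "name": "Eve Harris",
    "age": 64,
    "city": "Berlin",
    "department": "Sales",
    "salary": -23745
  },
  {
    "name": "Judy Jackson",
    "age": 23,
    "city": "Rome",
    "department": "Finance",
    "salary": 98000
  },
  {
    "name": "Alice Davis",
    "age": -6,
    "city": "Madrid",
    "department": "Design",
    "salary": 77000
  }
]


Validating 5 records:
Rules: name non-empty, age > 0, salary > 0

  Row 1 (Judy Wilson): negative age: -6
  Row 2 (???): empty name
  Row 3 (Eve Harris): negative salary: -23745
  Row 4 (Judy Jackson): OK
  Row 5 (Alice Davis): negative age: -6

Total errors: 4

4 errors


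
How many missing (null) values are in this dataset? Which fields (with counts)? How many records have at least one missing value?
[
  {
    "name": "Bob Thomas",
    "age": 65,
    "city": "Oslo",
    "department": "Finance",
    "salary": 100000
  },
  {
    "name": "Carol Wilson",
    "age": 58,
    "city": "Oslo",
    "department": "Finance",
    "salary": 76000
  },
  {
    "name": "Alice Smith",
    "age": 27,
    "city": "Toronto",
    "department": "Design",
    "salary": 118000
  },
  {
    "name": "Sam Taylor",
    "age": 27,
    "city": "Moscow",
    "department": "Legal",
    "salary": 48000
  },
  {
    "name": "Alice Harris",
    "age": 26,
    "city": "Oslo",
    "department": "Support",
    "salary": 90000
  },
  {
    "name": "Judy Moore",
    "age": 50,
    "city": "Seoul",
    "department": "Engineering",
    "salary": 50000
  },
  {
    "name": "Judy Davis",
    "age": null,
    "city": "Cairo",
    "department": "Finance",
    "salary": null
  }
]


Checking for missing (null) values in 7 records:

  Bob Thomas: complete
  Carol Wilson: complete
  Alice Smith: complete
  Sam Taylor: complete
  Alice Harris: complete
  Judy Moore: complete
  Judy Davis: age, salary

Per field:
  name: 0 missing
  age: 1 missing
  city: 0 missing
  department: 0 missing
  salary: 1 missing

Total missing values: 2
Records with any missing: 1

2 missing values (age: 1, salary: 1); 1 incomplete records


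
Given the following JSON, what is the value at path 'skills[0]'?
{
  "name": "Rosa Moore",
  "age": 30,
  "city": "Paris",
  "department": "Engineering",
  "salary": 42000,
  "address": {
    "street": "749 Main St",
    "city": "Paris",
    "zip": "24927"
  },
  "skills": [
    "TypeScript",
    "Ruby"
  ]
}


Query: skills[0]
Path: skills -> first element
Value: TypeScript

TypeScript


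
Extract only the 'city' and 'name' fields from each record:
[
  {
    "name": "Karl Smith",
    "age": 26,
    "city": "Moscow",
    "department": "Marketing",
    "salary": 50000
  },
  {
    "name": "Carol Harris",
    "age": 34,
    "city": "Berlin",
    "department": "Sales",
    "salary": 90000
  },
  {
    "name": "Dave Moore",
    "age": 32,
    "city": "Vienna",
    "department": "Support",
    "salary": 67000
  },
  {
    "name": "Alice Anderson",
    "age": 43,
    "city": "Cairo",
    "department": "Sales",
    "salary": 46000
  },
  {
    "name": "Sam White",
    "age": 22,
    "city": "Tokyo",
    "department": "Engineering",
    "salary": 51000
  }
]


Original: 5 records with fields: name, age, city, department, salary
Keep: ['city', 'name']
Drop: ['age', 'department', 'salary']
Result: 5 records, 2 fields each

[
  {
    "city": "Moscow",
    "name": "Karl Smith"
  },
  {
    "city": "Berlin",
    "name": "Carol Harris"
  },
  {
    "city": "Vienna",
    "name": "Dave Moore"
  },
  {
    "city": "Cairo",
    "name": "Alice Anderson"
  },
  {
    "city": "Tokyo",
    "name": "Sam White"
  }
]


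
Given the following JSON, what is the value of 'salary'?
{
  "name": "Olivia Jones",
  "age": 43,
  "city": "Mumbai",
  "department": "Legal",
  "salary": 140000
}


Looking up field 'salary'
Value: 140000

140000


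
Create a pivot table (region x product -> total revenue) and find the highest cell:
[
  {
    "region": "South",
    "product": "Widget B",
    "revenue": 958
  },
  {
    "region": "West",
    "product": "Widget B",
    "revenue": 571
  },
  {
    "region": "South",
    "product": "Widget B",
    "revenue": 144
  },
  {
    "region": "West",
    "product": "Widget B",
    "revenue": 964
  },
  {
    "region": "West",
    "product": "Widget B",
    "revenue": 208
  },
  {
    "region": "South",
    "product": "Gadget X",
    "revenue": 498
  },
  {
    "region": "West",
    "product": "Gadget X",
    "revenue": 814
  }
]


Pivot: region (rows) x product (columns) -> total revenue

     Gadget X      Widget B    
South          498          1102  
West           814          1743  

Highest: West / Widget B = $1743

West / Widget B = $1743
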